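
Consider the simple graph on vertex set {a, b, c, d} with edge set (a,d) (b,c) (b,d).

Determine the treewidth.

A width-1 tree decomposition is:
Bags: B1 = {b, c}  B2 = {b, d}  B3 = {a, d}
Tree: B1–B2, B2–B3
Each bag holds 2 vertices, so the decomposition has width 1, which upper-bounds the treewidth. Any graph with an edge has treewidth ≥ 1, and G has the edge c–b. Therefore the treewidth is 1.

1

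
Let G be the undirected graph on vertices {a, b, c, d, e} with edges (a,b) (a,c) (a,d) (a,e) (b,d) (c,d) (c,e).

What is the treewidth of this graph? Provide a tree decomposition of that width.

Treewidth 2.
Bags: B1 = {a, c, d}  B2 = {a, c, e}  B3 = {a, b, d}
Tree: B1–B2, B1–B3

The largest bag has 3 vertices, giving width 2; this decomposition certifies tw(G) ≤ 2. Conversely, {a, c, d} is a clique of size 3, and the vertices of any clique must share a bag in every tree decomposition; so some bag has ≥ 3 vertices and tw(G) ≥ 2. The upper and lower bounds meet at 2, so that is the treewidth.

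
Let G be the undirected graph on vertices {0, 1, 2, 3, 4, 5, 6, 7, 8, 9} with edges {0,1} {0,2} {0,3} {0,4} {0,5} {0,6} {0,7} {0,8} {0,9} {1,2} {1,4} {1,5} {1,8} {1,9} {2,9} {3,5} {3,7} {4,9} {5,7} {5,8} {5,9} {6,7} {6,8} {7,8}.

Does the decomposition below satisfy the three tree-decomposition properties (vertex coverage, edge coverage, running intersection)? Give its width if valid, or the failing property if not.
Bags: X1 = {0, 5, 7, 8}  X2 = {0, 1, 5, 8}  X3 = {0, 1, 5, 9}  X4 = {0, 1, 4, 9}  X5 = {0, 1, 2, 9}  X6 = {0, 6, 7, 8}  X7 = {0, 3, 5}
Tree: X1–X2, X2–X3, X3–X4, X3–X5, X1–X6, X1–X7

No — edge (7,3) lies in no bag.

A tree decomposition must satisfy three properties: every vertex lies in some bag; for every edge, both endpoints lie together in some bag; and for every vertex, the bags containing it form a connected subtree. Here edge (7,3) lies in no bag, so the decomposition is invalid.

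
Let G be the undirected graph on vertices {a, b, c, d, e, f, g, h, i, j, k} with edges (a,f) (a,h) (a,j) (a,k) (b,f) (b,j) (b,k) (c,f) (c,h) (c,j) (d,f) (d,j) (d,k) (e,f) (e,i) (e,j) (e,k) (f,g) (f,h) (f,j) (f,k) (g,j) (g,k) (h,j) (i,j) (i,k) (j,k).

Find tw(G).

3

A width-3 tree decomposition is:
Bags: B1 = {a, f, j, k}  B2 = {e, f, j, k}  B3 = {a, f, h, j}  B4 = {c, f, h, j}  B5 = {e, i, j, k}  B6 = {b, f, j, k}  B7 = {d, f, j, k}  B8 = {f, g, j, k}
Tree: B1–B2, B1–B3, B3–B4, B2–B5, B1–B6, B2–B7, B6–B8
Every bag has size at most 4, so the width is 4 − 1 = 3 and tw(G) ≤ 3. On the other hand G contains the 4-clique {c, f, h, j}. A clique must lie in a single bag of any decomposition, so no decomposition can have width below 3. The upper and lower bounds meet at 3, so that is the treewidth.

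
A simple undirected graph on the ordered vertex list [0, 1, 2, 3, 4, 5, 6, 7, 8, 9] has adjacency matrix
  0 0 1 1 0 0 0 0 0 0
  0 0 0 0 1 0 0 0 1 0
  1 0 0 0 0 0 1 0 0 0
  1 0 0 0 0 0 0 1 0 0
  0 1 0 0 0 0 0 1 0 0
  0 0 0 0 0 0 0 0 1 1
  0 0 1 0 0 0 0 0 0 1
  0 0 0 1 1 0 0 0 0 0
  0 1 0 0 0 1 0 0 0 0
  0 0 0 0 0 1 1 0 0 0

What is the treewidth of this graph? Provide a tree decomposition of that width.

Every bag has size at most 3, so the width is 3 − 1 = 2 and tw(G) ≤ 2. Since 4–1–8–5–9–6–2–0–3–7–4 is a cycle in G, G is not acyclic. Forests are exactly the graphs of treewidth ≤ 1, so tw(G) ≥ 2. Therefore the treewidth is 2.

Treewidth 2.
One such decomposition:
Bags: B1 = {1, 4, 8}  B2 = {4, 5, 8}  B3 = {4, 5, 9}  B4 = {4, 6, 9}  B5 = {2, 4, 6}  B6 = {0, 2, 4}  B7 = {0, 3, 4}  B8 = {3, 4, 7}
Tree: B1–B2, B2–B3, B3–B4, B4–B5, B5–B6, B6–B7, B7–B8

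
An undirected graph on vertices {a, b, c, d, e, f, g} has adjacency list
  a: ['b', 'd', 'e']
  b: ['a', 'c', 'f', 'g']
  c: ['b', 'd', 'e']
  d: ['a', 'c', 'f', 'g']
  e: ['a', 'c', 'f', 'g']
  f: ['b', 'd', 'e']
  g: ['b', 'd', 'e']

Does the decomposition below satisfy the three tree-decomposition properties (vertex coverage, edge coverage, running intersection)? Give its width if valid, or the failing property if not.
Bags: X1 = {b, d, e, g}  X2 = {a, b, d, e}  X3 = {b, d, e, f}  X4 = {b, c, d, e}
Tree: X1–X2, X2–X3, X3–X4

Checking the three conditions: (i) the bags cover all of {a, b, c, d, e, f, g}; (ii) for each edge, some bag contains both endpoints; (iii) the bags containing any fixed vertex form a subtree. All hold, so the decomposition is valid with width 4 − 1 = 3.

Yes; width 3.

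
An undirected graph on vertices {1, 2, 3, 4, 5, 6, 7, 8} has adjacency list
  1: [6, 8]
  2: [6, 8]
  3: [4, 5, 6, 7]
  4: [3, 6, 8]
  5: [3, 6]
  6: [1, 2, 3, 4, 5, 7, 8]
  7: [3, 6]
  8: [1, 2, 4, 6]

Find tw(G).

A width-2 tree decomposition is:
Bags: B1 = {3, 4, 6}  B2 = {4, 6, 8}  B3 = {3, 6, 7}  B4 = {3, 5, 6}  B5 = {2, 6, 8}  B6 = {1, 6, 8}
Tree: B1–B2, B1–B3, B3–B4, B2–B5, B2–B6
Every bag has size at most 3, so the width is 3 − 1 = 2 and tw(G) ≤ 2. On the other hand G contains the 3-clique {1, 6, 8}. A clique must lie in a single bag of any decomposition, so no decomposition can have width below 2. Combining the bounds, tw(G) = 2.

2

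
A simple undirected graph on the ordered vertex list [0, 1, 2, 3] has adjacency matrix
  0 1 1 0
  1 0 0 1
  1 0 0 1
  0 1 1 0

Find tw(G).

2

A width-2 tree decomposition is:
Bags: B1 = {0, 1, 2}  B2 = {1, 2, 3}
Tree: B1–B2
The largest bag has 3 vertices, giving width 2; this decomposition certifies tw(G) ≤ 2. The edges 2–0–1–3–2 form a cycle, so G is not a tree and its treewidth is at least 2. Therefore the treewidth is 2.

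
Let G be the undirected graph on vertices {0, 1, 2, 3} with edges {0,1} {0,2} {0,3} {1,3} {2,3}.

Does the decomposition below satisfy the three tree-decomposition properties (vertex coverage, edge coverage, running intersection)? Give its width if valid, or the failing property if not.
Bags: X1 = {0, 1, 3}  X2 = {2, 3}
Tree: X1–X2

No — edge (0,2) lies in no bag.

A tree decomposition must satisfy three properties: every vertex lies in some bag; for every edge, both endpoints lie together in some bag; and for every vertex, the bags containing it form a connected subtree. Here edge (0,2) lies in no bag, so the decomposition is invalid.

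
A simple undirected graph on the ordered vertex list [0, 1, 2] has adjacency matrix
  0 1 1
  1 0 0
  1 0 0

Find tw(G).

1

A width-1 tree decomposition is:
Bags: B1 = {0, 2}  B2 = {0, 1}
Tree: B1–B2
The largest bag has 2 vertices, giving width 1; this decomposition certifies tw(G) ≤ 1. G has an edge, so its treewidth is at least 1. Hence tw(G) = 1 exactly.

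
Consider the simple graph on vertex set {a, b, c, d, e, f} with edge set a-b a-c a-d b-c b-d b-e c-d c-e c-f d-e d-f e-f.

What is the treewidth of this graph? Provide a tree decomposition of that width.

Every bag has size at most 4, so the width is 4 − 1 = 3 and tw(G) ≤ 3. On the other hand G contains the 4-clique {c, d, e, f}. A clique must lie in a single bag of any decomposition, so no decomposition can have width below 3. Hence tw(G) = 3 exactly.

Treewidth 3.
One optimal decomposition is:
Bags: B1 = {b, c, d, e}  B2 = {a, b, c, d}  B3 = {c, d, e, f}
Tree: B1–B2, B1–B3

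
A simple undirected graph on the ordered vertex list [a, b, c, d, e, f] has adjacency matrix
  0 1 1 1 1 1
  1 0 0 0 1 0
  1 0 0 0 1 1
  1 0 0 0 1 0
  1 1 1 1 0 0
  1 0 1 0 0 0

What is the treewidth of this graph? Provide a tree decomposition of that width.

Every bag has size at most 3, so the width is 3 − 1 = 2 and tw(G) ≤ 2. For the lower bound, the 3 vertices {a, d, e} are pairwise adjacent, and any tree decomposition puts a clique entirely inside one bag — forcing width ≥ 2. Hence tw(G) = 2 exactly.

Treewidth 2.
One optimal decomposition is:
Bags: B1 = {a, c, e}  B2 = {a, d, e}  B3 = {a, c, f}  B4 = {a, b, e}
Tree: B1–B2, B1–B3, B1–B4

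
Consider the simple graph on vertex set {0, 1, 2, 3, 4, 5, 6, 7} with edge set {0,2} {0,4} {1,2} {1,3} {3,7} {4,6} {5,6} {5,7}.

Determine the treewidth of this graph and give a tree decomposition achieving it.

Every bag has size at most 3, so the width is 3 − 1 = 2 and tw(G) ≤ 2. Since 3–1–2–0–4–6–5–7–3 is a cycle in G, G is not acyclic. Forests are exactly the graphs of treewidth ≤ 1, so tw(G) ≥ 2. Combining the bounds, tw(G) = 2.

Treewidth 2.
One such decomposition:
Bags: B1 = {1, 2, 3}  B2 = {0, 2, 3}  B3 = {0, 3, 4}  B4 = {3, 4, 6}  B5 = {3, 5, 6}  B6 = {3, 5, 7}
Tree: B1–B2, B2–B3, B3–B4, B4–B5, B5–B6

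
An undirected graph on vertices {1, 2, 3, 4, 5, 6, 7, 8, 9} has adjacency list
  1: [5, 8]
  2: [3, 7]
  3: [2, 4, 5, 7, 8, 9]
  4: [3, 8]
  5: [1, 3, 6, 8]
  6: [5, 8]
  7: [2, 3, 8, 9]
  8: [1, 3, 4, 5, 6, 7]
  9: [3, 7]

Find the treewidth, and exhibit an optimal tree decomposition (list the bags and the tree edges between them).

Treewidth 2.
One such decomposition:
Bags: B1 = {3, 7, 9}  B2 = {3, 7, 8}  B3 = {3, 5, 8}  B4 = {1, 5, 8}  B5 = {2, 3, 7}  B6 = {5, 6, 8}  B7 = {3, 4, 8}
Tree: B1–B2, B2–B3, B3–B4, B2–B5, B4–B6, B2–B7

The largest bag has 3 vertices, giving width 2; this decomposition certifies tw(G) ≤ 2. For the lower bound, the 3 vertices {1, 5, 8} are pairwise adjacent, and any tree decomposition puts a clique entirely inside one bag — forcing width ≥ 2. Therefore the treewidth is 2.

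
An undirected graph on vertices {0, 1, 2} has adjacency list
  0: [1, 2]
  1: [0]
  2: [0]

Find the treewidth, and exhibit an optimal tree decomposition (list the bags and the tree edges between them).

Treewidth 1.
One optimal decomposition is:
Bags: B1 = {0, 2}  B2 = {0, 1}
Tree: B1–B2

Each bag holds 2 vertices, so the decomposition has width 1, which upper-bounds the treewidth. Any graph with an edge has treewidth ≥ 1, and G has the edge 0–2. Therefore the treewidth is 1.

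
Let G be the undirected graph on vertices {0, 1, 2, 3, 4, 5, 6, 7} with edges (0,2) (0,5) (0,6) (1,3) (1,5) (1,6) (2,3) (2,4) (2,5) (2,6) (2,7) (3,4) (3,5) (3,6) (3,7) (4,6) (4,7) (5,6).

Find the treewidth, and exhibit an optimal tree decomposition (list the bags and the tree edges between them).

Treewidth 3.
Bags: B1 = {2, 3, 4, 6}  B2 = {2, 3, 5, 6}  B3 = {0, 2, 5, 6}  B4 = {2, 3, 4, 7}  B5 = {1, 3, 5, 6}
Tree: B1–B2, B2–B3, B1–B4, B2–B5

Every bag has size at most 4, so the width is 4 − 1 = 3 and tw(G) ≤ 3. On the other hand G contains the 4-clique {1, 3, 5, 6}. A clique must lie in a single bag of any decomposition, so no decomposition can have width below 3. Hence tw(G) = 3 exactly.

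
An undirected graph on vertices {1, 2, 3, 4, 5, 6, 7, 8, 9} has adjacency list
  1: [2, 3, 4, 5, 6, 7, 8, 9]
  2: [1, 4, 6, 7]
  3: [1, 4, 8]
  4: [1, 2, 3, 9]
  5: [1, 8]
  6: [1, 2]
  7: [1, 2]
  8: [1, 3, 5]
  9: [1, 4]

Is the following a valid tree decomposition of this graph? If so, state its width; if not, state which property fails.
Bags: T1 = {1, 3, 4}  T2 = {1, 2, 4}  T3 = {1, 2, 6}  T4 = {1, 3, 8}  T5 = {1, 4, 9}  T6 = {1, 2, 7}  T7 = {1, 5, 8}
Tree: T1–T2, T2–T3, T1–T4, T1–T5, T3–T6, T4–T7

Vertex coverage: the bags together contain {1, 2, 3, 4, 5, 6, 7, 8, 9}, the full vertex set. Edge coverage: each edge of G has both endpoints in at least one bag. Running intersection: for every vertex, the bags containing it form a connected subtree. All three properties hold, so this is a valid tree decomposition of width max|bag| − 1 = 2, and hence tw(G) ≤ 2.

Yes; width 2.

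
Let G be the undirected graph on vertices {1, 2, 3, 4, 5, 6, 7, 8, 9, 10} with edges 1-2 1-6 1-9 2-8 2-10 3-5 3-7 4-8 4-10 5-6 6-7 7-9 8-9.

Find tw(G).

A width-2 tree decomposition is:
Bags: B1 = {4, 8, 10}  B2 = {2, 8, 10}  B3 = {2, 8, 9}  B4 = {1, 2, 9}  B5 = {1, 7, 9}  B6 = {1, 6, 7}  B7 = {3, 6, 7}  B8 = {3, 5, 6}
Tree: B1–B2, B2–B3, B3–B4, B4–B5, B5–B6, B6–B7, B7–B8
Each bag holds 3 vertices, so the decomposition has width 2, which upper-bounds the treewidth. Since 4–10–2–8–4 is a cycle in G, G is not acyclic. Forests are exactly the graphs of treewidth ≤ 1, so tw(G) ≥ 2. The upper and lower bounds meet at 2, so that is the treewidth.

2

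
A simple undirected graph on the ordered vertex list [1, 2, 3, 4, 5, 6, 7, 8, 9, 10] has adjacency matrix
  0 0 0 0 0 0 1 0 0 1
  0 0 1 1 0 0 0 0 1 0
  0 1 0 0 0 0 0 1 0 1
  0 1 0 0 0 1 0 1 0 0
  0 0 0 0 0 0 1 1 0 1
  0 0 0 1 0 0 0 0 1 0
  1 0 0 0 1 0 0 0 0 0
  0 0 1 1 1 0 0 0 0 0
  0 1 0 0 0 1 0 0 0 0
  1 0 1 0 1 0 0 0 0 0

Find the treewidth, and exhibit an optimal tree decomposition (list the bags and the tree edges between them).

The largest bag has 3 vertices, giving width 2; this decomposition certifies tw(G) ≤ 2. Since 7–1–10–5–7 is a cycle in G, G is not acyclic. Forests are exactly the graphs of treewidth ≤ 1, so tw(G) ≥ 2. The upper and lower bounds meet at 2, so that is the treewidth.

Treewidth 2.
Bags: B1 = {1, 5, 7}  B2 = {1, 5, 10}  B3 = {5, 8, 10}  B4 = {3, 8, 10}  B5 = {3, 4, 8}  B6 = {2, 3, 4}  B7 = {2, 4, 6}  B8 = {2, 6, 9}
Tree: B1–B2, B2–B3, B3–B4, B4–B5, B5–B6, B6–B7, B7–B8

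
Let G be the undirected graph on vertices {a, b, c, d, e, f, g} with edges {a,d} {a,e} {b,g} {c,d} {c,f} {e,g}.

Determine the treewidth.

1

A width-1 tree decomposition is:
Bags: B1 = {c, f}  B2 = {c, d}  B3 = {a, d}  B4 = {a, e}  B5 = {e, g}  B6 = {b, g}
Tree: B1–B2, B2–B3, B3–B4, B4–B5, B5–B6
Every bag has size at most 2, so the width is 2 − 1 = 1 and tw(G) ≤ 1. Since G has at least one edge (e.g. f–c), it is not an edgeless graph, so tw(G) ≥ 1. Therefore the treewidth is 1.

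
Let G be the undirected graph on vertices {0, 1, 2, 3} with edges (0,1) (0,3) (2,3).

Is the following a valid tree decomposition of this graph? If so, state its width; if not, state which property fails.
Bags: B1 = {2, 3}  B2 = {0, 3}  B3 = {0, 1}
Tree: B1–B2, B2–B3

Every vertex of G appears in some bag (union = {0, 1, 2, 3}); every edge is covered by a bag; and for each vertex v the set of bags containing v is connected in the bag tree. The decomposition is therefore valid. The largest bag has 2 vertices, so the width is 1.

Yes; width 1.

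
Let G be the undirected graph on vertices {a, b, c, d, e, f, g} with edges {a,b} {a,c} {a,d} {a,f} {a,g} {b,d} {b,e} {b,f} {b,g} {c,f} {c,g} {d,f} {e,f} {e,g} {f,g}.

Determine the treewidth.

3

A width-3 tree decomposition is:
Bags: B1 = {a, b, f, g}  B2 = {a, c, f, g}  B3 = {a, b, d, f}  B4 = {b, e, f, g}
Tree: B1–B2, B1–B3, B1–B4
Every bag has size at most 4, so the width is 4 − 1 = 3 and tw(G) ≤ 3. For the lower bound, the 4 vertices {a, b, d, f} are pairwise adjacent, and any tree decomposition puts a clique entirely inside one bag — forcing width ≥ 3. Therefore the treewidth is 3.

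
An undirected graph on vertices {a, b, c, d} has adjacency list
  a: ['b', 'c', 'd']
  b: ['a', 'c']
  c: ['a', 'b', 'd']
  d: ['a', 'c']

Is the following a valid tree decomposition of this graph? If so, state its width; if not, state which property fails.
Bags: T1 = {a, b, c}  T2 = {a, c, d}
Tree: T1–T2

Yes; width 2.

Vertex coverage: the bags together contain {a, b, c, d}, the full vertex set. Edge coverage: each edge of G has both endpoints in at least one bag. Running intersection: for every vertex, the bags containing it form a connected subtree. All three properties hold, so this is a valid tree decomposition of width max|bag| − 1 = 2, and hence tw(G) ≤ 2.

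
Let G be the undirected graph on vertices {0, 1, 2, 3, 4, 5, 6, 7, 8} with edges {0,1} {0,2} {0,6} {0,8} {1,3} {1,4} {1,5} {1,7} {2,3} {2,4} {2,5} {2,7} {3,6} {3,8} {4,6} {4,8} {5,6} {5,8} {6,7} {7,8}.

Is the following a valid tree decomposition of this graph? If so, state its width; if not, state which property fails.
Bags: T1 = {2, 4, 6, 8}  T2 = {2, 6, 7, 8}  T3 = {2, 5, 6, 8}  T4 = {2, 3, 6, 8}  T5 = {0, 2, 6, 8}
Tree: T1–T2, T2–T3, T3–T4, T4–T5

No — vertex 1 appears in no bag.

A tree decomposition must satisfy three properties: every vertex lies in some bag; for every edge, both endpoints lie together in some bag; and for every vertex, the bags containing it form a connected subtree. Here vertex 1 appears in no bag, so the decomposition is invalid.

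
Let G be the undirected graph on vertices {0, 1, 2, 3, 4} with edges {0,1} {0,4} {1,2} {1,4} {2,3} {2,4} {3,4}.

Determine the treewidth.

A width-2 tree decomposition is:
Bags: B1 = {0, 1, 4}  B2 = {1, 2, 4}  B3 = {2, 3, 4}
Tree: B1–B2, B2–B3
The largest bag has 3 vertices, giving width 2; this decomposition certifies tw(G) ≤ 2. On the other hand G contains the 3-clique {0, 1, 4}. A clique must lie in a single bag of any decomposition, so no decomposition can have width below 2. The upper and lower bounds meet at 2, so that is the treewidth.

2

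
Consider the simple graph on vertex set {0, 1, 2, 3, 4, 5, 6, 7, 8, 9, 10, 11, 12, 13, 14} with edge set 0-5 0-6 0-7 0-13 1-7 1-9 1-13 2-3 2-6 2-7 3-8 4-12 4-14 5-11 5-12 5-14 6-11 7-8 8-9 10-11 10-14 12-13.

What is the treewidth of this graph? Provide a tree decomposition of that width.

The largest bag has 4 vertices, giving width 3; this decomposition certifies tw(G) ≤ 3. For the lower bound: the 4 vertex sets {3,8,9}, {2}, {7}, {0,1,6,13} are disjoint, each induces a connected subgraph, and every pair is joined by at least one edge of G. Contracting each set to a single vertex therefore yields K_{4} as a minor, and since treewidth is minor-monotone, tw(G) ≥ tw(K_{4}) = 3. Hence tw(G) = 3 exactly.

Treewidth 3.
One such decomposition:
Bags: B1 = {2, 3, 8, 9}  B2 = {2, 7, 8, 9}  B3 = {1, 2, 7, 9}  B4 = {1, 2, 6, 7}  B5 = {0, 1, 6, 7}  B6 = {0, 1, 6, 13}  B7 = {0, 6, 11, 13}  B8 = {0, 5, 11, 13}  B9 = {5, 11, 12, 13}  B10 = {5, 10, 11, 12}  B11 = {5, 10, 12, 14}  B12 = {4, 10, 12, 14}
Tree: B1–B2, B2–B3, B3–B4, B4–B5, B5–B6, B6–B7, B7–B8, B8–B9, B9–B10, B10–B11, B11–B12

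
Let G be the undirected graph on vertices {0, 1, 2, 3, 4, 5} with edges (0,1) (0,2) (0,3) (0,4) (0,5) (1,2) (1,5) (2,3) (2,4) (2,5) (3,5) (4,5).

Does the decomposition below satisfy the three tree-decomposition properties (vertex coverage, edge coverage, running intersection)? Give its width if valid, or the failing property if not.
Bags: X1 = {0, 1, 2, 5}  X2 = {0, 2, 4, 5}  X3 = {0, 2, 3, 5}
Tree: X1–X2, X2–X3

Yes; width 3.

Checking the three conditions: (i) the bags cover all of {0, 1, 2, 3, 4, 5}; (ii) for each edge, some bag contains both endpoints; (iii) the bags containing any fixed vertex form a subtree. All hold, so the decomposition is valid with width 4 − 1 = 3.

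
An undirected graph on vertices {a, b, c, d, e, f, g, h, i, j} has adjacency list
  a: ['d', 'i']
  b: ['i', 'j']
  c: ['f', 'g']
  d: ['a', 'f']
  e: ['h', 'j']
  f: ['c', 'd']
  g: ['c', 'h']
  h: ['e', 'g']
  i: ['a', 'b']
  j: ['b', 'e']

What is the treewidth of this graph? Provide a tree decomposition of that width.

The largest bag has 3 vertices, giving width 2; this decomposition certifies tw(G) ≤ 2. Since b–i–a–d–f–c–g–h–e–j–b is a cycle in G, G is not acyclic. Forests are exactly the graphs of treewidth ≤ 1, so tw(G) ≥ 2. Hence tw(G) = 2 exactly.

Treewidth 2.
One such decomposition:
Bags: B1 = {a, b, i}  B2 = {a, b, d}  B3 = {b, d, f}  B4 = {b, c, f}  B5 = {b, c, g}  B6 = {b, g, h}  B7 = {b, e, h}  B8 = {b, e, j}
Tree: B1–B2, B2–B3, B3–B4, B4–B5, B5–B6, B6–B7, B7–B8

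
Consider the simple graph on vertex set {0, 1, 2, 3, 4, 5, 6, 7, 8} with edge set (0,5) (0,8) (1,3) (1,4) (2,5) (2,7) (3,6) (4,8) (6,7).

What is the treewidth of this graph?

A width-2 tree decomposition is:
Bags: B1 = {1, 3, 6}  B2 = {1, 4, 6}  B3 = {4, 6, 8}  B4 = {0, 6, 8}  B5 = {0, 5, 6}  B6 = {2, 5, 6}  B7 = {2, 6, 7}
Tree: B1–B2, B2–B3, B3–B4, B4–B5, B5–B6, B6–B7
Every bag has size at most 3, so the width is 3 − 1 = 2 and tw(G) ≤ 2. For the lower bound, G contains the cycle 6–3–1–4–8–0–5–2–7–6, so G is not a forest; only forests have treewidth ≤ 1, hence tw(G) ≥ 2. Combining the bounds, tw(G) = 2.

2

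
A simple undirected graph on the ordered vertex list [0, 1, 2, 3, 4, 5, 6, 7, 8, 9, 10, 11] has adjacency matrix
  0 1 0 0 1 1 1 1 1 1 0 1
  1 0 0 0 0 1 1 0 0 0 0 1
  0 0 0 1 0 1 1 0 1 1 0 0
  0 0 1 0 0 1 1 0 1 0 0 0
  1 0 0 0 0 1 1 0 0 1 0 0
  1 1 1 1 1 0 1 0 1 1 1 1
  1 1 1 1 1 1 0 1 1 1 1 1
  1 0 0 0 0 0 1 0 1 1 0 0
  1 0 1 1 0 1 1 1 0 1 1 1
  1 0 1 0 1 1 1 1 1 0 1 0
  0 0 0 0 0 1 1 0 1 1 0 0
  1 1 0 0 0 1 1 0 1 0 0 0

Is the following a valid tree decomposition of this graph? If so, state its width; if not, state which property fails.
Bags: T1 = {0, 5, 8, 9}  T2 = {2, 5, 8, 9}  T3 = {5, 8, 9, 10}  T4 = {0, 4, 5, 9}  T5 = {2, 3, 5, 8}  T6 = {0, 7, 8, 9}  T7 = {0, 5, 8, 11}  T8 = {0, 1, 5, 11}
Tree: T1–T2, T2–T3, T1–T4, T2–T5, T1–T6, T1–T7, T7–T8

A tree decomposition must satisfy three properties: every vertex lies in some bag; for every edge, both endpoints lie together in some bag; and for every vertex, the bags containing it form a connected subtree. Here vertex 6 appears in no bag, so the decomposition is invalid.

No — vertex 6 appears in no bag.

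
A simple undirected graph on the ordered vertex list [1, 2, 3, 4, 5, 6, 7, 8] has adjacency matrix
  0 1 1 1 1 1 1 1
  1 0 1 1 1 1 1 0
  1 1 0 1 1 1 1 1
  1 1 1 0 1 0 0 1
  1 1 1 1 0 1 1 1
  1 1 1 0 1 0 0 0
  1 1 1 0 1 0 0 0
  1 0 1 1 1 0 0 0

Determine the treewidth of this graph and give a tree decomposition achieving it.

Treewidth 4.
One optimal decomposition is:
Bags: B1 = {1, 3, 4, 5, 8}  B2 = {1, 2, 3, 4, 5}  B3 = {1, 2, 3, 5, 6}  B4 = {1, 2, 3, 5, 7}
Tree: B1–B2, B2–B3, B2–B4

The largest bag has 5 vertices, giving width 4; this decomposition certifies tw(G) ≤ 4. On the other hand G contains the 5-clique {1, 3, 4, 5, 8}. A clique must lie in a single bag of any decomposition, so no decomposition can have width below 4. Hence tw(G) = 4 exactly.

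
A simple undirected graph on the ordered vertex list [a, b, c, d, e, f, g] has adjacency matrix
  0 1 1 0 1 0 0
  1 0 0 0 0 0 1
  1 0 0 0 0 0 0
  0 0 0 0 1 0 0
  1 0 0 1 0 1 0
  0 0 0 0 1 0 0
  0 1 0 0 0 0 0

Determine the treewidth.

A width-1 tree decomposition is:
Bags: B1 = {a, e}  B2 = {a, b}  B3 = {b, g}  B4 = {d, e}  B5 = {a, c}  B6 = {e, f}
Tree: B1–B2, B2–B3, B1–B4, B2–B5, B1–B6
Every bag has size at most 2, so the width is 2 − 1 = 1 and tw(G) ≤ 1. Any graph with an edge has treewidth ≥ 1, and G has the edge a–e. Therefore the treewidth is 1.

1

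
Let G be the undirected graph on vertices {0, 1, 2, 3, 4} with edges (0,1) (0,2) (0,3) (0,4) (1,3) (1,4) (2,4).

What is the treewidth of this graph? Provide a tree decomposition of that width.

Each bag holds 3 vertices, so the decomposition has width 2, which upper-bounds the treewidth. Conversely, {0, 1, 3} is a clique of size 3, and the vertices of any clique must share a bag in every tree decomposition; so some bag has ≥ 3 vertices and tw(G) ≥ 2. Therefore the treewidth is 2.

Treewidth 2.
One optimal decomposition is:
Bags: B1 = {0, 1, 4}  B2 = {0, 2, 4}  B3 = {0, 1, 3}
Tree: B1–B2, B1–B3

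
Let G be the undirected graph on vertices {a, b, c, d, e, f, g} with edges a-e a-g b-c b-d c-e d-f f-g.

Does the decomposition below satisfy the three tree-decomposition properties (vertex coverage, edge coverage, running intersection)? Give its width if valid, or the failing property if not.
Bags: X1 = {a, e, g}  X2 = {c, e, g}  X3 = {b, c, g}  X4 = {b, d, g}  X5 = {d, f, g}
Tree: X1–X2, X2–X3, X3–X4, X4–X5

Checking the three conditions: (i) the bags cover all of {a, b, c, d, e, f, g}; (ii) for each edge, some bag contains both endpoints; (iii) the bags containing any fixed vertex form a subtree. All hold, so the decomposition is valid with width 3 − 1 = 2.

Yes; width 2.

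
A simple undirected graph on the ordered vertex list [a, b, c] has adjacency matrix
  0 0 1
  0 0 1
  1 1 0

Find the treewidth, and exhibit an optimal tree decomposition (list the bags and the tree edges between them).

Every bag has size at most 2, so the width is 2 − 1 = 1 and tw(G) ≤ 1. Since G has at least one edge (e.g. c–b), it is not an edgeless graph, so tw(G) ≥ 1. Combining the bounds, tw(G) = 1.

Treewidth 1.
Bags: B1 = {b, c}  B2 = {a, c}
Tree: B1–B2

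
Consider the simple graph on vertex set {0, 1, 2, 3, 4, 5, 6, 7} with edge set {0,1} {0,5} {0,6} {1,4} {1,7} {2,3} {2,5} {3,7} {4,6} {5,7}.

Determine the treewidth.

A width-2 tree decomposition is:
Bags: B1 = {2, 3, 7}  B2 = {2, 5, 7}  B3 = {1, 5, 7}  B4 = {0, 1, 5}  B5 = {0, 1, 4}  B6 = {0, 4, 6}
Tree: B1–B2, B2–B3, B3–B4, B4–B5, B5–B6
The largest bag has 3 vertices, giving width 2; this decomposition certifies tw(G) ≤ 2. The edges 3–2–5–7–3 form a cycle, so G is not a tree and its treewidth is at least 2. Hence tw(G) = 2 exactly.

2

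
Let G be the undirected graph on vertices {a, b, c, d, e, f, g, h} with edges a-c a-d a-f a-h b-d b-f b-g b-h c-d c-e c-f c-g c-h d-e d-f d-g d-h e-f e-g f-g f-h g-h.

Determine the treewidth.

A width-4 tree decomposition is:
Bags: B1 = {c, d, f, g, h}  B2 = {c, d, e, f, g}  B3 = {b, d, f, g, h}  B4 = {a, c, d, f, h}
Tree: B1–B2, B1–B3, B1–B4
Every bag has size at most 5, so the width is 5 − 1 = 4 and tw(G) ≤ 4. On the other hand G contains the 5-clique {c, d, e, f, g}. A clique must lie in a single bag of any decomposition, so no decomposition can have width below 4. Therefore the treewidth is 4.

4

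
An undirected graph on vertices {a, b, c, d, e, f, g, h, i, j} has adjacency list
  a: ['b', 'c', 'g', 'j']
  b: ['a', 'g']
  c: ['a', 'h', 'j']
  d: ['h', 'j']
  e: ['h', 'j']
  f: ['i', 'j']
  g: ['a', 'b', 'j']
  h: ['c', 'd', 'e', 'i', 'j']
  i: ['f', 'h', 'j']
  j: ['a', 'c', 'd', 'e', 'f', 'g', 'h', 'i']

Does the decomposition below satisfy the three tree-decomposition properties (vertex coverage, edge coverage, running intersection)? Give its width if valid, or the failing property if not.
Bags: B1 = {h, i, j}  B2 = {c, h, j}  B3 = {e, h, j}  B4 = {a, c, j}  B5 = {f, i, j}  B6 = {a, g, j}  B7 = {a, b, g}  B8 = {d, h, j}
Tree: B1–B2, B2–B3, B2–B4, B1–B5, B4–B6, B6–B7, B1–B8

Vertex coverage: the bags together contain {a, b, c, d, e, f, g, h, i, j}, the full vertex set. Edge coverage: each edge of G has both endpoints in at least one bag. Running intersection: for every vertex, the bags containing it form a connected subtree. All three properties hold, so this is a valid tree decomposition of width max|bag| − 1 = 2, and hence tw(G) ≤ 2.

Yes; width 2.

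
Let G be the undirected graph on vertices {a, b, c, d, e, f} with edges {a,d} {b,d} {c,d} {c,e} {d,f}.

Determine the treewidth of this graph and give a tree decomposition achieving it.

Treewidth 1.
Bags: B1 = {d, f}  B2 = {b, d}  B3 = {c, d}  B4 = {c, e}  B5 = {a, d}
Tree: B1–B2, B2–B3, B3–B4, B1–B5

Every bag has size at most 2, so the width is 2 − 1 = 1 and tw(G) ≤ 1. Any graph with an edge has treewidth ≥ 1, and G has the edge d–f. Combining the bounds, tw(G) = 1.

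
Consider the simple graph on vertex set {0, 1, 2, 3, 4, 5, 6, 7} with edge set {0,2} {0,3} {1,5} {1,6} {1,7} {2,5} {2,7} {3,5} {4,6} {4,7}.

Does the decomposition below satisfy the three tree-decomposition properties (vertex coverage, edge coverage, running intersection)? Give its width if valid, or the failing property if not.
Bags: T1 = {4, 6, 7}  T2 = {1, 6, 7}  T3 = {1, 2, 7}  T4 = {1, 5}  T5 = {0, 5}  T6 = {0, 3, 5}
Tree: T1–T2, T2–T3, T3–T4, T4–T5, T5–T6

No — edge (2,5) lies in no bag.

A tree decomposition must satisfy three properties: every vertex lies in some bag; for every edge, both endpoints lie together in some bag; and for every vertex, the bags containing it form a connected subtree. Here edge (2,5) lies in no bag, so the decomposition is invalid.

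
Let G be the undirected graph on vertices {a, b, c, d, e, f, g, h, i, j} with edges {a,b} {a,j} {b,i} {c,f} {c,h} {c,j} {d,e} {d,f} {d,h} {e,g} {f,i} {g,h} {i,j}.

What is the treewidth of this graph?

A width-2 tree decomposition is:
Bags: B1 = {a, b, i}  B2 = {a, i, j}  B3 = {f, i, j}  B4 = {c, f, j}  B5 = {c, d, f}  B6 = {c, d, h}  B7 = {d, e, h}  B8 = {e, g, h}
Tree: B1–B2, B2–B3, B3–B4, B4–B5, B5–B6, B6–B7, B7–B8
The largest bag has 3 vertices, giving width 2; this decomposition certifies tw(G) ≤ 2. The edges b–a–j–i–b form a cycle, so G is not a tree and its treewidth is at least 2. The upper and lower bounds meet at 2, so that is the treewidth.

2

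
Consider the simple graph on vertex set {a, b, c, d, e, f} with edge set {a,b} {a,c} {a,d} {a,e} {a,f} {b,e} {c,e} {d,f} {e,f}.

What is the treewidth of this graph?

A width-2 tree decomposition is:
Bags: B1 = {a, b, e}  B2 = {a, e, f}  B3 = {a, c, e}  B4 = {a, d, f}
Tree: B1–B2, B1–B3, B2–B4
The largest bag has 3 vertices, giving width 2; this decomposition certifies tw(G) ≤ 2. On the other hand G contains the 3-clique {a, d, f}. A clique must lie in a single bag of any decomposition, so no decomposition can have width below 2. Therefore the treewidth is 2.

2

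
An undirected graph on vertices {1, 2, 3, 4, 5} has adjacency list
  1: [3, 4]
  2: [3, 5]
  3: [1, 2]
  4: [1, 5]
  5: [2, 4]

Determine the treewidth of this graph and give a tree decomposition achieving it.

Every bag has size at most 3, so the width is 3 − 1 = 2 and tw(G) ≤ 2. Since 3–1–4–5–2–3 is a cycle in G, G is not acyclic. Forests are exactly the graphs of treewidth ≤ 1, so tw(G) ≥ 2. Therefore the treewidth is 2.

Treewidth 2.
One optimal decomposition is:
Bags: B1 = {1, 3, 4}  B2 = {3, 4, 5}  B3 = {2, 3, 5}
Tree: B1–B2, B2–B3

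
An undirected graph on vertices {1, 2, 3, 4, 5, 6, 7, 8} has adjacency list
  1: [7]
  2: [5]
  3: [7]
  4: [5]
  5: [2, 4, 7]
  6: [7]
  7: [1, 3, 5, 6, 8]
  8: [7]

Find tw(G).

1

A width-1 tree decomposition is:
Bags: B1 = {5, 7}  B2 = {3, 7}  B3 = {1, 7}  B4 = {7, 8}  B5 = {2, 5}  B6 = {6, 7}  B7 = {4, 5}
Tree: B1–B2, B1–B3, B1–B4, B1–B5, B4–B6, B1–B7
The largest bag has 2 vertices, giving width 1; this decomposition certifies tw(G) ≤ 1. Since G has at least one edge (e.g. 7–5), it is not an edgeless graph, so tw(G) ≥ 1. Hence tw(G) = 1 exactly.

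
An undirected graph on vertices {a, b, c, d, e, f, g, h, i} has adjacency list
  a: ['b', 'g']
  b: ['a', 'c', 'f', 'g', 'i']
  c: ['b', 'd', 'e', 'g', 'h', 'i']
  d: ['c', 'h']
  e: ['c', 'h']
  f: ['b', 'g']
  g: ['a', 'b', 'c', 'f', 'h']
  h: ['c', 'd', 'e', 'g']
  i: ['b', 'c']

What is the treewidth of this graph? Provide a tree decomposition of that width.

Treewidth 2.
One optimal decomposition is:
Bags: B1 = {b, c, g}  B2 = {c, g, h}  B3 = {a, b, g}  B4 = {b, c, i}  B5 = {c, e, h}  B6 = {c, d, h}  B7 = {b, f, g}
Tree: B1–B2, B1–B3, B1–B4, B2–B5, B2–B6, B1–B7

Every bag has size at most 3, so the width is 3 − 1 = 2 and tw(G) ≤ 2. For the lower bound, the 3 vertices {a, b, g} are pairwise adjacent, and any tree decomposition puts a clique entirely inside one bag — forcing width ≥ 2. Combining the bounds, tw(G) = 2.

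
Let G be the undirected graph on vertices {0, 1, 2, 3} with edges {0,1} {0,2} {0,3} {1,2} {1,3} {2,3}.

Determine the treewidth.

3

A width-3 tree decomposition is:
Bags: B1 = {0, 1, 2, 3}
Tree: (single bag)
A single bag containing all 4 vertices is trivially a valid decomposition of width 3. For the lower bound, the 4 vertices {0, 1, 2, 3} are pairwise adjacent, and any tree decomposition puts a clique entirely inside one bag — forcing width ≥ 3. The upper and lower bounds meet at 3, so that is the treewidth.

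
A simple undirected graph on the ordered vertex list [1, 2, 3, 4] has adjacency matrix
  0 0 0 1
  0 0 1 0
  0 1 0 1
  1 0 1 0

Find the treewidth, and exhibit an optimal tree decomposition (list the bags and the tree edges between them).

Treewidth 1.
Bags: B1 = {3, 4}  B2 = {1, 4}  B3 = {2, 3}
Tree: B1–B2, B1–B3

Each bag holds 2 vertices, so the decomposition has width 1, which upper-bounds the treewidth. Any graph with an edge has treewidth ≥ 1, and G has the edge 4–3. Hence tw(G) = 1 exactly.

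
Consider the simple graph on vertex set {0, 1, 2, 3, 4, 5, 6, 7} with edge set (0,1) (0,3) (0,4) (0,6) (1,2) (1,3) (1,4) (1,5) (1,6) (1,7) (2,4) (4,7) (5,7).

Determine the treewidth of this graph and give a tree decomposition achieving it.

The largest bag has 3 vertices, giving width 2; this decomposition certifies tw(G) ≤ 2. On the other hand G contains the 3-clique {0, 1, 3}. A clique must lie in a single bag of any decomposition, so no decomposition can have width below 2. Therefore the treewidth is 2.

Treewidth 2.
Bags: B1 = {1, 4, 7}  B2 = {0, 1, 4}  B3 = {0, 1, 6}  B4 = {0, 1, 3}  B5 = {1, 2, 4}  B6 = {1, 5, 7}
Tree: B1–B2, B2–B3, B3–B4, B1–B5, B1–B6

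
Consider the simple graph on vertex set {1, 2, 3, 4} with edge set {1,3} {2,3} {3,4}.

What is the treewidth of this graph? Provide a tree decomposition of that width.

The largest bag has 2 vertices, giving width 1; this decomposition certifies tw(G) ≤ 1. Any graph with an edge has treewidth ≥ 1, and G has the edge 3–1. Therefore the treewidth is 1.

Treewidth 1.
Bags: B1 = {1, 3}  B2 = {2, 3}  B3 = {3, 4}
Tree: B1–B2, B1–B3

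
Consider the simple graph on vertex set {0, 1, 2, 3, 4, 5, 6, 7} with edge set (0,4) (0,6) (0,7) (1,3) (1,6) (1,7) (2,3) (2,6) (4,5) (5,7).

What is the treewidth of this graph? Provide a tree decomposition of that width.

Each bag holds 3 vertices, so the decomposition has width 2, which upper-bounds the treewidth. The edges 3–2–6–1–3 form a cycle, so G is not a tree and its treewidth is at least 2. Hence tw(G) = 2 exactly.

Treewidth 2.
One optimal decomposition is:
Bags: B1 = {1, 2, 3}  B2 = {1, 2, 6}  B3 = {1, 6, 7}  B4 = {0, 6, 7}  B5 = {0, 5, 7}  B6 = {0, 4, 5}
Tree: B1–B2, B2–B3, B3–B4, B4–B5, B5–B6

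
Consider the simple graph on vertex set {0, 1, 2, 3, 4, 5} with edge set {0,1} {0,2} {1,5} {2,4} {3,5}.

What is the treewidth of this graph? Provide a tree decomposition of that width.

Treewidth 1.
One optimal decomposition is:
Bags: B1 = {3, 5}  B2 = {1, 5}  B3 = {0, 1}  B4 = {0, 2}  B5 = {2, 4}
Tree: B1–B2, B2–B3, B3–B4, B4–B5

Each bag holds 2 vertices, so the decomposition has width 1, which upper-bounds the treewidth. Since G has at least one edge (e.g. 3–5), it is not an edgeless graph, so tw(G) ≥ 1. The upper and lower bounds meet at 1, so that is the treewidth.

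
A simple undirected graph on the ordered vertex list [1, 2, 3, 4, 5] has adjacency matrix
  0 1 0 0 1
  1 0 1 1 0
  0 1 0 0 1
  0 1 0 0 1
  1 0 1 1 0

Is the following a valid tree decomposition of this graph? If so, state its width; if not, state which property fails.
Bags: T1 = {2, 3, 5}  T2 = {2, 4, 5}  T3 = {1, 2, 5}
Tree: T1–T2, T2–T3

Yes; width 2.

Vertex coverage: the bags together contain {1, 2, 3, 4, 5}, the full vertex set. Edge coverage: each edge of G has both endpoints in at least one bag. Running intersection: for every vertex, the bags containing it form a connected subtree. All three properties hold, so this is a valid tree decomposition of width max|bag| − 1 = 2, and hence tw(G) ≤ 2.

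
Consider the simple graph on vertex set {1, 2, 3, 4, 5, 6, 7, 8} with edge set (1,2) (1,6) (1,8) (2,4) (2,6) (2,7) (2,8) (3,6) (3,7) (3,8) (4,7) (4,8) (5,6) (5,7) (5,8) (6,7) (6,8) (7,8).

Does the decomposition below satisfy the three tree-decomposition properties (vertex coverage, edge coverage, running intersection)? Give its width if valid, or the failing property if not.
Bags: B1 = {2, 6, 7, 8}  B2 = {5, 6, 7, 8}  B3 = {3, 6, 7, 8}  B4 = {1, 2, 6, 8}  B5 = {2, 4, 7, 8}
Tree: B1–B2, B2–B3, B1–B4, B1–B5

Yes; width 3.

Vertex coverage: the bags together contain {1, 2, 3, 4, 5, 6, 7, 8}, the full vertex set. Edge coverage: each edge of G has both endpoints in at least one bag. Running intersection: for every vertex, the bags containing it form a connected subtree. All three properties hold, so this is a valid tree decomposition of width max|bag| − 1 = 3, and hence tw(G) ≤ 3.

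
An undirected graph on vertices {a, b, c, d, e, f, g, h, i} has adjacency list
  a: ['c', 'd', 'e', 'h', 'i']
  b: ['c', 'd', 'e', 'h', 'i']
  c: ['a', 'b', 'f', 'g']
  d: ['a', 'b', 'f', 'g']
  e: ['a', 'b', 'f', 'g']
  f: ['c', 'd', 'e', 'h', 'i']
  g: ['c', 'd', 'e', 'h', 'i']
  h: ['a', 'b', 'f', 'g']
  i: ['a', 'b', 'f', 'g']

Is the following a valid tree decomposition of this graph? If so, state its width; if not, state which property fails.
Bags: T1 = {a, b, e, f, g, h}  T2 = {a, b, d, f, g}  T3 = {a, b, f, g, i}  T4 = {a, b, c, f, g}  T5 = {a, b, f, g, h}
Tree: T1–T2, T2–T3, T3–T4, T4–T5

No — bags containing vertex h are not connected in the tree.

A tree decomposition must satisfy three properties: every vertex lies in some bag; for every edge, both endpoints lie together in some bag; and for every vertex, the bags containing it form a connected subtree. Here bags containing vertex h are not connected in the tree, so the decomposition is invalid.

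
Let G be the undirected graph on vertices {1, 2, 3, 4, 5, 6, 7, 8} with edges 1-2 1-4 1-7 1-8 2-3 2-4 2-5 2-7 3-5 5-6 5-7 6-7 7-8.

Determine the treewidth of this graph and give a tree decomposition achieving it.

Treewidth 2.
One such decomposition:
Bags: B1 = {2, 3, 5}  B2 = {2, 5, 7}  B3 = {1, 2, 7}  B4 = {5, 6, 7}  B5 = {1, 7, 8}  B6 = {1, 2, 4}
Tree: B1–B2, B2–B3, B2–B4, B3–B5, B3–B6

Every bag has size at most 3, so the width is 3 − 1 = 2 and tw(G) ≤ 2. On the other hand G contains the 3-clique {1, 7, 8}. A clique must lie in a single bag of any decomposition, so no decomposition can have width below 2. Hence tw(G) = 2 exactly.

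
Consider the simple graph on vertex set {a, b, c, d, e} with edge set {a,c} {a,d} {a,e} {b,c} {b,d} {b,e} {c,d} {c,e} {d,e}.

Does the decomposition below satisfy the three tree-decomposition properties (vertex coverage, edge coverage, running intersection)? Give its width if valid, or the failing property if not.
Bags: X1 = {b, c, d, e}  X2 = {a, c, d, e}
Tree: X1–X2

Checking the three conditions: (i) the bags cover all of {a, b, c, d, e}; (ii) for each edge, some bag contains both endpoints; (iii) the bags containing any fixed vertex form a subtree. All hold, so the decomposition is valid with width 4 − 1 = 3.

Yes; width 3.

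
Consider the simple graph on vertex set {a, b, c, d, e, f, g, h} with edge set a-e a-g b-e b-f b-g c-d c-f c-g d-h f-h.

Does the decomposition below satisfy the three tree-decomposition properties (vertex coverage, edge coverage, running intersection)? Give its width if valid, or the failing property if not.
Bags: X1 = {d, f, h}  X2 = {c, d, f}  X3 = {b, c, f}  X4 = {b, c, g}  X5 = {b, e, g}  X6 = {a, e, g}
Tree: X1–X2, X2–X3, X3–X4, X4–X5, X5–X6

Yes; width 2.

Every vertex of G appears in some bag (union = {a, b, c, d, e, f, g, h}); every edge is covered by a bag; and for each vertex v the set of bags containing v is connected in the bag tree. The decomposition is therefore valid. The largest bag has 3 vertices, so the width is 2.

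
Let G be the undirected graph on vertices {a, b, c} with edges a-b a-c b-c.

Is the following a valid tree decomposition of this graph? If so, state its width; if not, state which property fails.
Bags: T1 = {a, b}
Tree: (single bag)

No — vertex c appears in no bag.

A tree decomposition must satisfy three properties: every vertex lies in some bag; for every edge, both endpoints lie together in some bag; and for every vertex, the bags containing it form a connected subtree. Here vertex c appears in no bag, so the decomposition is invalid.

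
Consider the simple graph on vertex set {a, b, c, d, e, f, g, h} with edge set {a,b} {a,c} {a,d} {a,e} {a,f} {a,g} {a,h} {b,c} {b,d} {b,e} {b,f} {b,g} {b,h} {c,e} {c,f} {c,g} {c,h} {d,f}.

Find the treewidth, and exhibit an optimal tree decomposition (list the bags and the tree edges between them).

The largest bag has 4 vertices, giving width 3; this decomposition certifies tw(G) ≤ 3. On the other hand G contains the 4-clique {a, b, d, f}. A clique must lie in a single bag of any decomposition, so no decomposition can have width below 3. Combining the bounds, tw(G) = 3.

Treewidth 3.
One optimal decomposition is:
Bags: B1 = {a, b, c, e}  B2 = {a, b, c, g}  B3 = {a, b, c, f}  B4 = {a, b, d, f}  B5 = {a, b, c, h}
Tree: B1–B2, B2–B3, B3–B4, B2–B5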